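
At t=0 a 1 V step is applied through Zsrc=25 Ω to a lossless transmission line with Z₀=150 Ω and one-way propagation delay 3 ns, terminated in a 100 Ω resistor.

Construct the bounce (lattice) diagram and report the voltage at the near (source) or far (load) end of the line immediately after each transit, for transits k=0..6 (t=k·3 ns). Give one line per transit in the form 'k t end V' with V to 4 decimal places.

Γ_L=-0.200000, Γ_S=-0.714286; launch V₁=1·150/175=0.857143
k=0 src: V=0.8571
k=1 load: inc=0.857143, refl=0.857143·-0.200000=-0.1714; V=0.000000+0.857143+-0.171429=0.6857
k=2 src: inc=-0.171429, refl=-0.171429·-0.714286=0.1224; V=0.857143+-0.171429+0.122449=0.8082
k=3 load: inc=0.122449, refl=0.122449·-0.200000=-0.0245; V=0.685714+0.122449+-0.024490=0.7837
k=4 src: inc=-0.024490, refl=-0.024490·-0.714286=0.0175; V=0.808163+-0.024490+0.017493=0.8012
k=5 load: inc=0.017493, refl=0.017493·-0.200000=-0.0035; V=0.783673+0.017493+-0.003499=0.7977
k=6 src: inc=-0.003499, refl=-0.003499·-0.714286=0.0025; V=0.801166+-0.003499+0.002499=0.8002

0 0 source 0.8571
1 3 load 0.6857
2 6 source 0.8082
3 9 load 0.7837
4 12 source 0.8012
5 15 load 0.7977
6 18 source 0.8002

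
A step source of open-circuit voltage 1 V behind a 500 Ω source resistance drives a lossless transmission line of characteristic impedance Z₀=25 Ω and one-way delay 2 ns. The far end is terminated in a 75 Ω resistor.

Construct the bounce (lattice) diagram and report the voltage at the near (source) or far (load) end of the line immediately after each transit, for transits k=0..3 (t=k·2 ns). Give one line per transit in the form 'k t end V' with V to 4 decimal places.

Γ_L=0.500000, Γ_S=0.904762; launch V₁=1·25/525=0.047619
k=0 src: V=0.0476
k=1 load: inc=0.047619, refl=0.047619·0.500000=0.0238; V=0.000000+0.047619+0.023810=0.0714
k=2 src: inc=0.023810, refl=0.023810·0.904762=0.0215; V=0.047619+0.023810+0.021542=0.0930
k=3 load: inc=0.021542, refl=0.021542·0.500000=0.0108; V=0.071429+0.021542+0.010771=0.1037

0 0 source 0.0476
1 2 load 0.0714
2 4 source 0.0930
3 6 load 0.1037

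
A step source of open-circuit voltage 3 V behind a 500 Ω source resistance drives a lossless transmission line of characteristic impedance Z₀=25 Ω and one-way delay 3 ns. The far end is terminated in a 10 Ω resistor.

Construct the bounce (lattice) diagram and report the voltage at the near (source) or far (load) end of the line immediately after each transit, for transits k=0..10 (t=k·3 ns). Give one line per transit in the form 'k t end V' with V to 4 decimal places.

0 0 source 0.1429
1 3 load 0.0816
2 6 source 0.0262
3 9 load 0.0500
4 12 source 0.0715
5 15 load 0.0623
6 18 source 0.0539
7 21 load 0.0575
8 24 source 0.0607
9 27 load 0.0593
10 30 source 0.0581

Γ_L=-0.428571, Γ_S=0.904762; launch V₁=3·25/525=0.142857
k=0 src: V=0.1429
k=1 load: inc=0.142857, refl=0.142857·-0.428571=-0.0612; V=0.000000+0.142857+-0.061224=0.0816
k=2 src: inc=-0.061224, refl=-0.061224·0.904762=-0.0554; V=0.142857+-0.061224+-0.055394=0.0262
k=3 load: inc=-0.055394, refl=-0.055394·-0.428571=0.0237; V=0.081633+-0.055394+0.023740=0.0500
k=4 src: inc=0.023740, refl=0.023740·0.904762=0.0215; V=0.026239+0.023740+0.021479=0.0715
k=5 load: inc=0.021479, refl=0.021479·-0.428571=-0.0092; V=0.049979+0.021479+-0.009205=0.0623
k=6 src: inc=-0.009205, refl=-0.009205·0.904762=-0.0083; V=0.071458+-0.009205+-0.008329=0.0539
k=7 load: inc=-0.008329, refl=-0.008329·-0.428571=0.0036; V=0.062253+-0.008329+0.003569=0.0575
k=8 src: inc=0.003569, refl=0.003569·0.904762=0.0032; V=0.053924+0.003569+0.003229=0.0607
k=9 load: inc=0.003229, refl=0.003229·-0.428571=-0.0014; V=0.057494+0.003229+-0.001384=0.0593
k=10 src: inc=-0.001384, refl=-0.001384·0.904762=-0.0013; V=0.060723+-0.001384+-0.001252=0.0581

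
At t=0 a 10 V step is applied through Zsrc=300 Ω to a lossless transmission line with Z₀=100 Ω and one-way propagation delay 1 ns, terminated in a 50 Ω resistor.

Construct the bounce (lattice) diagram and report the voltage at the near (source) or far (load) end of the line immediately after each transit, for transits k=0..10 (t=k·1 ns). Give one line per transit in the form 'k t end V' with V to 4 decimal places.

0 0 source 2.5000
1 1 load 1.6667
2 2 source 1.2500
3 3 load 1.3889
4 4 source 1.4583
5 5 load 1.4352
6 6 source 1.4236
7 7 load 1.4275
8 8 source 1.4294
9 9 load 1.4288
10 10 source 1.4284

Γ_L=-0.333333, Γ_S=0.500000; launch V₁=10·100/400=2.500000
k=0 src: V=2.5000
k=1 load: inc=2.500000, refl=2.500000·-0.333333=-0.8333; V=0.000000+2.500000+-0.833333=1.6667
k=2 src: inc=-0.833333, refl=-0.833333·0.500000=-0.4167; V=2.500000+-0.833333+-0.416667=1.2500
k=3 load: inc=-0.416667, refl=-0.416667·-0.333333=0.1389; V=1.666667+-0.416667+0.138889=1.3889
k=4 src: inc=0.138889, refl=0.138889·0.500000=0.0694; V=1.250000+0.138889+0.069444=1.4583
k=5 load: inc=0.069444, refl=0.069444·-0.333333=-0.0231; V=1.388889+0.069444+-0.023148=1.4352
k=6 src: inc=-0.023148, refl=-0.023148·0.500000=-0.0116; V=1.458333+-0.023148+-0.011574=1.4236
k=7 load: inc=-0.011574, refl=-0.011574·-0.333333=0.0039; V=1.435185+-0.011574+0.003858=1.4275
k=8 src: inc=0.003858, refl=0.003858·0.500000=0.0019; V=1.423611+0.003858+0.001929=1.4294
k=9 load: inc=0.001929, refl=0.001929·-0.333333=-0.0006; V=1.427469+0.001929+-0.000643=1.4288
k=10 src: inc=-0.000643, refl=-0.000643·0.500000=-0.0003; V=1.429398+-0.000643+-0.000322=1.4284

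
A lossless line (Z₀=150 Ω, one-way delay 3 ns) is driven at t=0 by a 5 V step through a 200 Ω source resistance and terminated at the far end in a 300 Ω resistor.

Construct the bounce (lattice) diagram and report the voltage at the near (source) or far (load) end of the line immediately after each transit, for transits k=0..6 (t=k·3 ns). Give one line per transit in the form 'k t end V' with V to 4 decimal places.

Γ_L=0.333333, Γ_S=0.142857; launch V₁=5·150/350=2.142857
k=0 src: V=2.1429
k=1 load: inc=2.142857, refl=2.142857·0.333333=0.7143; V=0.000000+2.142857+0.714286=2.8571
k=2 src: inc=0.714286, refl=0.714286·0.142857=0.1020; V=2.142857+0.714286+0.102041=2.9592
k=3 load: inc=0.102041, refl=0.102041·0.333333=0.0340; V=2.857143+0.102041+0.034014=2.9932
k=4 src: inc=0.034014, refl=0.034014·0.142857=0.0049; V=2.959184+0.034014+0.004859=2.9981
k=5 load: inc=0.004859, refl=0.004859·0.333333=0.0016; V=2.993197+0.004859+0.001620=2.9997
k=6 src: inc=0.001620, refl=0.001620·0.142857=0.0002; V=2.998056+0.001620+0.000231=2.9999

0 0 source 2.1429
1 3 load 2.8571
2 6 source 2.9592
3 9 load 2.9932
4 12 source 2.9981
5 15 load 2.9997
6 18 source 2.9999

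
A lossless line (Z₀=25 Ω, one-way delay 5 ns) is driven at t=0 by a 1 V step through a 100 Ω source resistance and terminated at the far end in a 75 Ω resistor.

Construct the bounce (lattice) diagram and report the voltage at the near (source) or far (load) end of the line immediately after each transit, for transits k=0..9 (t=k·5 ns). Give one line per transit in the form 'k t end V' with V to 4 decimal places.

0 0 source 0.2000
1 5 load 0.3000
2 10 source 0.3600
3 15 load 0.3900
4 20 source 0.4080
5 25 load 0.4170
6 30 source 0.4224
7 35 load 0.4251
8 40 source 0.4267
9 45 load 0.4275

Γ_L=0.500000, Γ_S=0.600000; launch V₁=1·25/125=0.200000
k=0 src: V=0.2000
k=1 load: inc=0.200000, refl=0.200000·0.500000=0.1000; V=0.000000+0.200000+0.100000=0.3000
k=2 src: inc=0.100000, refl=0.100000·0.600000=0.0600; V=0.200000+0.100000+0.060000=0.3600
k=3 load: inc=0.060000, refl=0.060000·0.500000=0.0300; V=0.300000+0.060000+0.030000=0.3900
k=4 src: inc=0.030000, refl=0.030000·0.600000=0.0180; V=0.360000+0.030000+0.018000=0.4080
k=5 load: inc=0.018000, refl=0.018000·0.500000=0.0090; V=0.390000+0.018000+0.009000=0.4170
k=6 src: inc=0.009000, refl=0.009000·0.600000=0.0054; V=0.408000+0.009000+0.005400=0.4224
k=7 load: inc=0.005400, refl=0.005400·0.500000=0.0027; V=0.417000+0.005400+0.002700=0.4251
k=8 src: inc=0.002700, refl=0.002700·0.600000=0.0016; V=0.422400+0.002700+0.001620=0.4267
k=9 load: inc=0.001620, refl=0.001620·0.500000=0.0008; V=0.425100+0.001620+0.000810=0.4275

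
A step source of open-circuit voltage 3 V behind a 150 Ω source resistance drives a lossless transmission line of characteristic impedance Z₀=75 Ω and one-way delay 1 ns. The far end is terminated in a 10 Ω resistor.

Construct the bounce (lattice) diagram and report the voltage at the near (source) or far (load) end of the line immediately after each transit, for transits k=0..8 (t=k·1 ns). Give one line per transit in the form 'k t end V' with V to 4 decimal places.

0 0 source 1.0000
1 1 load 0.2353
2 2 source -0.0196
3 3 load 0.1753
4 4 source 0.2403
5 5 load 0.1906
6 6 source 0.1740
7 7 load 0.1867
8 8 source 0.1909

Γ_L=-0.764706, Γ_S=0.333333; launch V₁=3·75/225=1.000000
k=0 src: V=1.0000
k=1 load: inc=1.000000, refl=1.000000·-0.764706=-0.7647; V=0.000000+1.000000+-0.764706=0.2353
k=2 src: inc=-0.764706, refl=-0.764706·0.333333=-0.2549; V=1.000000+-0.764706+-0.254902=-0.0196
k=3 load: inc=-0.254902, refl=-0.254902·-0.764706=0.1949; V=0.235294+-0.254902+0.194925=0.1753
k=4 src: inc=0.194925, refl=0.194925·0.333333=0.0650; V=-0.019608+0.194925+0.064975=0.2403
k=5 load: inc=0.064975, refl=0.064975·-0.764706=-0.0497; V=0.175317+0.064975+-0.049687=0.1906
k=6 src: inc=-0.049687, refl=-0.049687·0.333333=-0.0166; V=0.240292+-0.049687+-0.016562=0.1740
k=7 load: inc=-0.016562, refl=-0.016562·-0.764706=0.0127; V=0.190605+-0.016562+0.012665=0.1867
k=8 src: inc=0.012665, refl=0.012665·0.333333=0.0042; V=0.174043+0.012665+0.004222=0.1909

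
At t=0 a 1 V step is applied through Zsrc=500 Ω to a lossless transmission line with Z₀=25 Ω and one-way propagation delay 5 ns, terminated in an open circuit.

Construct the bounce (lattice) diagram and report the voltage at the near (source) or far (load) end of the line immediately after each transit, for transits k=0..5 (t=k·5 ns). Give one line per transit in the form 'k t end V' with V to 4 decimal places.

0 0 source 0.0476
1 5 load 0.0952
2 10 source 0.1383
3 15 load 0.1814
4 20 source 0.2204
5 25 load 0.2594

Γ_L=1.000000, Γ_S=0.904762; launch V₁=1·25/525=0.047619
k=0 src: V=0.0476
k=1 load: inc=0.047619, refl=0.047619·1.000000=0.0476; V=0.000000+0.047619+0.047619=0.0952
k=2 src: inc=0.047619, refl=0.047619·0.904762=0.0431; V=0.047619+0.047619+0.043084=0.1383
k=3 load: inc=0.043084, refl=0.043084·1.000000=0.0431; V=0.095238+0.043084+0.043084=0.1814
k=4 src: inc=0.043084, refl=0.043084·0.904762=0.0390; V=0.138322+0.043084+0.038981=0.2204
k=5 load: inc=0.038981, refl=0.038981·1.000000=0.0390; V=0.181406+0.038981+0.038981=0.2594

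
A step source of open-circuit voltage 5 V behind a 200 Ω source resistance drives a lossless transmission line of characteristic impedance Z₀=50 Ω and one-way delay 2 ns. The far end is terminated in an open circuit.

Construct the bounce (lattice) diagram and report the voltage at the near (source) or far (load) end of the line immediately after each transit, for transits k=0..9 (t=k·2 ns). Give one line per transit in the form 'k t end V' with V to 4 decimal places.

Γ_L=1.000000, Γ_S=0.600000; launch V₁=5·50/250=1.000000
k=0 src: V=1.0000
k=1 load: inc=1.000000, refl=1.000000·1.000000=1.0000; V=0.000000+1.000000+1.000000=2.0000
k=2 src: inc=1.000000, refl=1.000000·0.600000=0.6000; V=1.000000+1.000000+0.600000=2.6000
k=3 load: inc=0.600000, refl=0.600000·1.000000=0.6000; V=2.000000+0.600000+0.600000=3.2000
k=4 src: inc=0.600000, refl=0.600000·0.600000=0.3600; V=2.600000+0.600000+0.360000=3.5600
k=5 load: inc=0.360000, refl=0.360000·1.000000=0.3600; V=3.200000+0.360000+0.360000=3.9200
k=6 src: inc=0.360000, refl=0.360000·0.600000=0.2160; V=3.560000+0.360000+0.216000=4.1360
k=7 load: inc=0.216000, refl=0.216000·1.000000=0.2160; V=3.920000+0.216000+0.216000=4.3520
k=8 src: inc=0.216000, refl=0.216000·0.600000=0.1296; V=4.136000+0.216000+0.129600=4.4816
k=9 load: inc=0.129600, refl=0.129600·1.000000=0.1296; V=4.352000+0.129600+0.129600=4.6112

0 0 source 1.0000
1 2 load 2.0000
2 4 source 2.6000
3 6 load 3.2000
4 8 source 3.5600
5 10 load 3.9200
6 12 source 4.1360
7 14 load 4.3520
8 16 source 4.4816
9 18 load 4.6112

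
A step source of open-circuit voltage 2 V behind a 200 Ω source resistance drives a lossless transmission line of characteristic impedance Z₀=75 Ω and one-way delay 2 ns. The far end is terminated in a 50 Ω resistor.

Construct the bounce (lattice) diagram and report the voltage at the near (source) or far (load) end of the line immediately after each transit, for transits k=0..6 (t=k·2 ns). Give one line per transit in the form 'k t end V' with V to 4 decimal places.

0 0 source 0.5455
1 2 load 0.4364
2 4 source 0.3868
3 6 load 0.3967
4 8 source 0.4012
5 10 load 0.4003
6 12 source 0.3999

Γ_L=-0.200000, Γ_S=0.454545; launch V₁=2·75/275=0.545455
k=0 src: V=0.5455
k=1 load: inc=0.545455, refl=0.545455·-0.200000=-0.1091; V=0.000000+0.545455+-0.109091=0.4364
k=2 src: inc=-0.109091, refl=-0.109091·0.454545=-0.0496; V=0.545455+-0.109091+-0.049587=0.3868
k=3 load: inc=-0.049587, refl=-0.049587·-0.200000=0.0099; V=0.436364+-0.049587+0.009917=0.3967
k=4 src: inc=0.009917, refl=0.009917·0.454545=0.0045; V=0.386777+0.009917+0.004508=0.4012
k=5 load: inc=0.004508, refl=0.004508·-0.200000=-0.0009; V=0.396694+0.004508+-0.000902=0.4003
k=6 src: inc=-0.000902, refl=-0.000902·0.454545=-0.0004; V=0.401202+-0.000902+-0.000410=0.3999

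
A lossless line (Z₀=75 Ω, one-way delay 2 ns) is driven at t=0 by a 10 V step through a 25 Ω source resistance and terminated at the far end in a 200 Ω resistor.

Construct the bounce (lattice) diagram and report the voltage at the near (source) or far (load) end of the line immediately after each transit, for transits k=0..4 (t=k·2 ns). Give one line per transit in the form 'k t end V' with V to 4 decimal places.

0 0 source 7.5000
1 2 load 10.9091
2 4 source 9.2045
3 6 load 8.4298
4 8 source 8.8171

Γ_L=0.454545, Γ_S=-0.500000; launch V₁=10·75/100=7.500000
k=0 src: V=7.5000
k=1 load: inc=7.500000, refl=7.500000·0.454545=3.4091; V=0.000000+7.500000+3.409091=10.9091
k=2 src: inc=3.409091, refl=3.409091·-0.500000=-1.7045; V=7.500000+3.409091+-1.704545=9.2045
k=3 load: inc=-1.704545, refl=-1.704545·0.454545=-0.7748; V=10.909091+-1.704545+-0.774793=8.4298
k=4 src: inc=-0.774793, refl=-0.774793·-0.500000=0.3874; V=9.204545+-0.774793+0.387397=8.8171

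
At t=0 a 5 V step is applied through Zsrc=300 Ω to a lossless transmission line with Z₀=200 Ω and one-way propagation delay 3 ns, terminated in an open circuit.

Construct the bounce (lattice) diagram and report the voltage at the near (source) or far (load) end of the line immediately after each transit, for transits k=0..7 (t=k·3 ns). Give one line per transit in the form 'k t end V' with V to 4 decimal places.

0 0 source 2.0000
1 3 load 4.0000
2 6 source 4.4000
3 9 load 4.8000
4 12 source 4.8800
5 15 load 4.9600
6 18 source 4.9760
7 21 load 4.9920

Γ_L=1.000000, Γ_S=0.200000; launch V₁=5·200/500=2.000000
k=0 src: V=2.0000
k=1 load: inc=2.000000, refl=2.000000·1.000000=2.0000; V=0.000000+2.000000+2.000000=4.0000
k=2 src: inc=2.000000, refl=2.000000·0.200000=0.4000; V=2.000000+2.000000+0.400000=4.4000
k=3 load: inc=0.400000, refl=0.400000·1.000000=0.4000; V=4.000000+0.400000+0.400000=4.8000
k=4 src: inc=0.400000, refl=0.400000·0.200000=0.0800; V=4.400000+0.400000+0.080000=4.8800
k=5 load: inc=0.080000, refl=0.080000·1.000000=0.0800; V=4.800000+0.080000+0.080000=4.9600
k=6 src: inc=0.080000, refl=0.080000·0.200000=0.0160; V=4.880000+0.080000+0.016000=4.9760
k=7 load: inc=0.016000, refl=0.016000·1.000000=0.0160; V=4.960000+0.016000+0.016000=4.9920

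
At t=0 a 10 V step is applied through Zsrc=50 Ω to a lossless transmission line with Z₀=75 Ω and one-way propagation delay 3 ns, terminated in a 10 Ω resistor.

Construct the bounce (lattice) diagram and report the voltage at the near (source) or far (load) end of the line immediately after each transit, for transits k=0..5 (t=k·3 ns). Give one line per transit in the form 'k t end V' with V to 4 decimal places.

Γ_L=-0.764706, Γ_S=-0.200000; launch V₁=10·75/125=6.000000
k=0 src: V=6.0000
k=1 load: inc=6.000000, refl=6.000000·-0.764706=-4.5882; V=0.000000+6.000000+-4.588235=1.4118
k=2 src: inc=-4.588235, refl=-4.588235·-0.200000=0.9176; V=6.000000+-4.588235+0.917647=2.3294
k=3 load: inc=0.917647, refl=0.917647·-0.764706=-0.7017; V=1.411765+0.917647+-0.701730=1.6277
k=4 src: inc=-0.701730, refl=-0.701730·-0.200000=0.1403; V=2.329412+-0.701730+0.140346=1.7680
k=5 load: inc=0.140346, refl=0.140346·-0.764706=-0.1073; V=1.627682+0.140346+-0.107323=1.6607

0 0 source 6.0000
1 3 load 1.4118
2 6 source 2.3294
3 9 load 1.6277
4 12 source 1.7680
5 15 load 1.6607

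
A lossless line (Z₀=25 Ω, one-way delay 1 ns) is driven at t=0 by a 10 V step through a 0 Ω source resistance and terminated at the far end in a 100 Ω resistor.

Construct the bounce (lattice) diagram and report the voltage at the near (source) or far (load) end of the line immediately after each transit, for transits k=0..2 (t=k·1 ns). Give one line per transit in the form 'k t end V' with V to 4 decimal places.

0 0 source 10.0000
1 1 load 16.0000
2 2 source 10.0000

Γ_L=0.600000, Γ_S=-1.000000; launch V₁=10·25/25=10.000000
k=0 src: V=10.0000
k=1 load: inc=10.000000, refl=10.000000·0.600000=6.0000; V=0.000000+10.000000+6.000000=16.0000
k=2 src: inc=6.000000, refl=6.000000·-1.000000=-6.0000; V=10.000000+6.000000+-6.000000=10.0000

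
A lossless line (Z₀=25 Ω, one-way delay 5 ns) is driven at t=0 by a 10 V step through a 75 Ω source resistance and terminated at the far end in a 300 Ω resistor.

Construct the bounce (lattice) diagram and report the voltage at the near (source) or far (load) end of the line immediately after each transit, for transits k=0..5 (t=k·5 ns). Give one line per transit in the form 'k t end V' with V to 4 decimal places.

Γ_L=0.846154, Γ_S=0.500000; launch V₁=10·25/100=2.500000
k=0 src: V=2.5000
k=1 load: inc=2.500000, refl=2.500000·0.846154=2.1154; V=0.000000+2.500000+2.115385=4.6154
k=2 src: inc=2.115385, refl=2.115385·0.500000=1.0577; V=2.500000+2.115385+1.057692=5.6731
k=3 load: inc=1.057692, refl=1.057692·0.846154=0.8950; V=4.615385+1.057692+0.894970=6.5680
k=4 src: inc=0.894970, refl=0.894970·0.500000=0.4475; V=5.673077+0.894970+0.447485=7.0155
k=5 load: inc=0.447485, refl=0.447485·0.846154=0.3786; V=6.568047+0.447485+0.378641=7.3942

0 0 source 2.5000
1 5 load 4.6154
2 10 source 5.6731
3 15 load 6.5680
4 20 source 7.0155
5 25 load 7.3942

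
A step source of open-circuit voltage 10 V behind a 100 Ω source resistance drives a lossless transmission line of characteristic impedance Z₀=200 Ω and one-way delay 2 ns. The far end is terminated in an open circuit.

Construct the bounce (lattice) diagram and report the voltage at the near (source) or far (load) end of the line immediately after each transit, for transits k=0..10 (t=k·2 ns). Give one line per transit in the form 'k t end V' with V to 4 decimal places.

0 0 source 6.6667
1 2 load 13.3333
2 4 source 11.1111
3 6 load 8.8889
4 8 source 9.6296
5 10 load 10.3704
6 12 source 10.1235
7 14 load 9.8765
8 16 source 9.9588
9 18 load 10.0412
10 20 source 10.0137

Γ_L=1.000000, Γ_S=-0.333333; launch V₁=10·200/300=6.666667
k=0 src: V=6.6667
k=1 load: inc=6.666667, refl=6.666667·1.000000=6.6667; V=0.000000+6.666667+6.666667=13.3333
k=2 src: inc=6.666667, refl=6.666667·-0.333333=-2.2222; V=6.666667+6.666667+-2.222222=11.1111
k=3 load: inc=-2.222222, refl=-2.222222·1.000000=-2.2222; V=13.333333+-2.222222+-2.222222=8.8889
k=4 src: inc=-2.222222, refl=-2.222222·-0.333333=0.7407; V=11.111111+-2.222222+0.740741=9.6296
k=5 load: inc=0.740741, refl=0.740741·1.000000=0.7407; V=8.888889+0.740741+0.740741=10.3704
k=6 src: inc=0.740741, refl=0.740741·-0.333333=-0.2469; V=9.629630+0.740741+-0.246914=10.1235
k=7 load: inc=-0.246914, refl=-0.246914·1.000000=-0.2469; V=10.370370+-0.246914+-0.246914=9.8765
k=8 src: inc=-0.246914, refl=-0.246914·-0.333333=0.0823; V=10.123457+-0.246914+0.082305=9.9588
k=9 load: inc=0.082305, refl=0.082305·1.000000=0.0823; V=9.876543+0.082305+0.082305=10.0412
k=10 src: inc=0.082305, refl=0.082305·-0.333333=-0.0274; V=9.958848+0.082305+-0.027435=10.0137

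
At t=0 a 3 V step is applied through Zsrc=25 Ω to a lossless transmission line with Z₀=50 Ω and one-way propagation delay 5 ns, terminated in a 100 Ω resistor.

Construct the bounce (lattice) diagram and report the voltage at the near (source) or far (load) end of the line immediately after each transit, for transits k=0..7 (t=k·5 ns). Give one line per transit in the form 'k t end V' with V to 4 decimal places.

Γ_L=0.333333, Γ_S=-0.333333; launch V₁=3·50/75=2.000000
k=0 src: V=2.0000
k=1 load: inc=2.000000, refl=2.000000·0.333333=0.6667; V=0.000000+2.000000+0.666667=2.6667
k=2 src: inc=0.666667, refl=0.666667·-0.333333=-0.2222; V=2.000000+0.666667+-0.222222=2.4444
k=3 load: inc=-0.222222, refl=-0.222222·0.333333=-0.0741; V=2.666667+-0.222222+-0.074074=2.3704
k=4 src: inc=-0.074074, refl=-0.074074·-0.333333=0.0247; V=2.444444+-0.074074+0.024691=2.3951
k=5 load: inc=0.024691, refl=0.024691·0.333333=0.0082; V=2.370370+0.024691+0.008230=2.4033
k=6 src: inc=0.008230, refl=0.008230·-0.333333=-0.0027; V=2.395062+0.008230+-0.002743=2.4005
k=7 load: inc=-0.002743, refl=-0.002743·0.333333=-0.0009; V=2.403292+-0.002743+-0.000914=2.3996

0 0 source 2.0000
1 5 load 2.6667
2 10 source 2.4444
3 15 load 2.3704
4 20 source 2.3951
5 25 load 2.4033
6 30 source 2.4005
7 35 load 2.3996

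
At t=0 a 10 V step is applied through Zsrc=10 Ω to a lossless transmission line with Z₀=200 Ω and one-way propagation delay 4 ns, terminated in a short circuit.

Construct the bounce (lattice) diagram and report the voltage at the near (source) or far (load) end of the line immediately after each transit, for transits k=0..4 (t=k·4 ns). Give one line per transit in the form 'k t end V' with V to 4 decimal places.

0 0 source 9.5238
1 4 load 0.0000
2 8 source 8.6168
3 12 load 0.0000
4 16 source 7.7961

Γ_L=-1.000000, Γ_S=-0.904762; launch V₁=10·200/210=9.523810
k=0 src: V=9.5238
k=1 load: inc=9.523810, refl=9.523810·-1.000000=-9.5238; V=0.000000+9.523810+-9.523810=0.0000
k=2 src: inc=-9.523810, refl=-9.523810·-0.904762=8.6168; V=9.523810+-9.523810+8.616780=8.6168
k=3 load: inc=8.616780, refl=8.616780·-1.000000=-8.6168; V=0.000000+8.616780+-8.616780=0.0000
k=4 src: inc=-8.616780, refl=-8.616780·-0.904762=7.7961; V=8.616780+-8.616780+7.796134=7.7961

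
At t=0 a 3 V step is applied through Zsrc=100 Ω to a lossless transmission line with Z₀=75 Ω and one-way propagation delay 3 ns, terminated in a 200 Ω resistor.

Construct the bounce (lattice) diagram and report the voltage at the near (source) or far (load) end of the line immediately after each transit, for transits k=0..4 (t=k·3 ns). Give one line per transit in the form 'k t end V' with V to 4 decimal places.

0 0 source 1.2857
1 3 load 1.8701
2 6 source 1.9536
3 9 load 1.9916
4 12 source 1.9970

Γ_L=0.454545, Γ_S=0.142857; launch V₁=3·75/175=1.285714
k=0 src: V=1.2857
k=1 load: inc=1.285714, refl=1.285714·0.454545=0.5844; V=0.000000+1.285714+0.584416=1.8701
k=2 src: inc=0.584416, refl=0.584416·0.142857=0.0835; V=1.285714+0.584416+0.083488=1.9536
k=3 load: inc=0.083488, refl=0.083488·0.454545=0.0379; V=1.870130+0.083488+0.037949=1.9916
k=4 src: inc=0.037949, refl=0.037949·0.142857=0.0054; V=1.953618+0.037949+0.005421=1.9970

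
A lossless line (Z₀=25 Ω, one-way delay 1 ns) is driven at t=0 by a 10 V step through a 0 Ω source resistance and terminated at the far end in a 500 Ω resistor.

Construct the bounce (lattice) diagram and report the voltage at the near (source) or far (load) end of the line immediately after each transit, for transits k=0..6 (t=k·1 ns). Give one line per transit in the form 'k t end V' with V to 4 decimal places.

0 0 source 10.0000
1 1 load 19.0476
2 2 source 10.0000
3 3 load 1.8141
4 4 source 10.0000
5 5 load 17.4063
6 6 source 10.0000

Γ_L=0.904762, Γ_S=-1.000000; launch V₁=10·25/25=10.000000
k=0 src: V=10.0000
k=1 load: inc=10.000000, refl=10.000000·0.904762=9.0476; V=0.000000+10.000000+9.047619=19.0476
k=2 src: inc=9.047619, refl=9.047619·-1.000000=-9.0476; V=10.000000+9.047619+-9.047619=10.0000
k=3 load: inc=-9.047619, refl=-9.047619·0.904762=-8.1859; V=19.047619+-9.047619+-8.185941=1.8141
k=4 src: inc=-8.185941, refl=-8.185941·-1.000000=8.1859; V=10.000000+-8.185941+8.185941=10.0000
k=5 load: inc=8.185941, refl=8.185941·0.904762=7.4063; V=1.814059+8.185941+7.406328=17.4063
k=6 src: inc=7.406328, refl=7.406328·-1.000000=-7.4063; V=10.000000+7.406328+-7.406328=10.0000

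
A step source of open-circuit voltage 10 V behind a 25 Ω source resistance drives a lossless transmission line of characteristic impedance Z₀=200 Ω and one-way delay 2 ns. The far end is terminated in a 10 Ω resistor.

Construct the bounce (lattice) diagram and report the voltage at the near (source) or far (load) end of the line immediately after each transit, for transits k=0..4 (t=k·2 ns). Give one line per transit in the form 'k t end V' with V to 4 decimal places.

Γ_L=-0.904762, Γ_S=-0.777778; launch V₁=10·200/225=8.888889
k=0 src: V=8.8889
k=1 load: inc=8.888889, refl=8.888889·-0.904762=-8.0423; V=0.000000+8.888889+-8.042328=0.8466
k=2 src: inc=-8.042328, refl=-8.042328·-0.777778=6.2551; V=8.888889+-8.042328+6.255144=7.1017
k=3 load: inc=6.255144, refl=6.255144·-0.904762=-5.6594; V=0.846561+6.255144+-5.659416=1.4423
k=4 src: inc=-5.659416, refl=-5.659416·-0.777778=4.4018; V=7.101705+-5.659416+4.401768=5.8441

0 0 source 8.8889
1 2 load 0.8466
2 4 source 7.1017
3 6 load 1.4423
4 8 source 5.8441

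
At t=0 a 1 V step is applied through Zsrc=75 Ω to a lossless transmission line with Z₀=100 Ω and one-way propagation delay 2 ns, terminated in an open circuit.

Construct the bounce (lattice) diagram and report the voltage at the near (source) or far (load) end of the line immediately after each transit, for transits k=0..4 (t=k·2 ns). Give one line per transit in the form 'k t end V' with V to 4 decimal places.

Γ_L=1.000000, Γ_S=-0.142857; launch V₁=1·100/175=0.571429
k=0 src: V=0.5714
k=1 load: inc=0.571429, refl=0.571429·1.000000=0.5714; V=0.000000+0.571429+0.571429=1.1429
k=2 src: inc=0.571429, refl=0.571429·-0.142857=-0.0816; V=0.571429+0.571429+-0.081633=1.0612
k=3 load: inc=-0.081633, refl=-0.081633·1.000000=-0.0816; V=1.142857+-0.081633+-0.081633=0.9796
k=4 src: inc=-0.081633, refl=-0.081633·-0.142857=0.0117; V=1.061224+-0.081633+0.011662=0.9913

0 0 source 0.5714
1 2 load 1.1429
2 4 source 1.0612
3 6 load 0.9796
4 8 source 0.9913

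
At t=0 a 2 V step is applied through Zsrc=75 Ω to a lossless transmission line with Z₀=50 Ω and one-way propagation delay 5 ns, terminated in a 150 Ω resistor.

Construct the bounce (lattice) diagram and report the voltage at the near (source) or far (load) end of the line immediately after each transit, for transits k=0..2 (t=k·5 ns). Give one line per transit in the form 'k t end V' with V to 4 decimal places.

Γ_L=0.500000, Γ_S=0.200000; launch V₁=2·50/125=0.800000
k=0 src: V=0.8000
k=1 load: inc=0.800000, refl=0.800000·0.500000=0.4000; V=0.000000+0.800000+0.400000=1.2000
k=2 src: inc=0.400000, refl=0.400000·0.200000=0.0800; V=0.800000+0.400000+0.080000=1.2800

0 0 source 0.8000
1 5 load 1.2000
2 10 source 1.2800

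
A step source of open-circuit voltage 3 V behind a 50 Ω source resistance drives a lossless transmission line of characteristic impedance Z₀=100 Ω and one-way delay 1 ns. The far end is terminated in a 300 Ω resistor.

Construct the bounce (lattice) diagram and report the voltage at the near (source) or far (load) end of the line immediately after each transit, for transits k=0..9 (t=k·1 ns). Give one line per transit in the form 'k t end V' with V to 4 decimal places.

Γ_L=0.500000, Γ_S=-0.333333; launch V₁=3·100/150=2.000000
k=0 src: V=2.0000
k=1 load: inc=2.000000, refl=2.000000·0.500000=1.0000; V=0.000000+2.000000+1.000000=3.0000
k=2 src: inc=1.000000, refl=1.000000·-0.333333=-0.3333; V=2.000000+1.000000+-0.333333=2.6667
k=3 load: inc=-0.333333, refl=-0.333333·0.500000=-0.1667; V=3.000000+-0.333333+-0.166667=2.5000
k=4 src: inc=-0.166667, refl=-0.166667·-0.333333=0.0556; V=2.666667+-0.166667+0.055556=2.5556
k=5 load: inc=0.055556, refl=0.055556·0.500000=0.0278; V=2.500000+0.055556+0.027778=2.5833
k=6 src: inc=0.027778, refl=0.027778·-0.333333=-0.0093; V=2.555556+0.027778+-0.009259=2.5741
k=7 load: inc=-0.009259, refl=-0.009259·0.500000=-0.0046; V=2.583333+-0.009259+-0.004630=2.5694
k=8 src: inc=-0.004630, refl=-0.004630·-0.333333=0.0015; V=2.574074+-0.004630+0.001543=2.5710
k=9 load: inc=0.001543, refl=0.001543·0.500000=0.0008; V=2.569444+0.001543+0.000772=2.5718

0 0 source 2.0000
1 1 load 3.0000
2 2 source 2.6667
3 3 load 2.5000
4 4 source 2.5556
5 5 load 2.5833
6 6 source 2.5741
7 7 load 2.5694
8 8 source 2.5710
9 9 load 2.5718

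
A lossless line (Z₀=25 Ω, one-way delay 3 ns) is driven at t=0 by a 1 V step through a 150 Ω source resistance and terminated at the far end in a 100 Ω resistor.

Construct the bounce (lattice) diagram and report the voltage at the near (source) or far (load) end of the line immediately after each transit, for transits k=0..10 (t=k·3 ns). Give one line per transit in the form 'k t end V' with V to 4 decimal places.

0 0 source 0.1429
1 3 load 0.2286
2 6 source 0.2898
3 9 load 0.3265
4 12 source 0.3528
5 15 load 0.3685
6 18 source 0.3798
7 21 load 0.3865
8 24 source 0.3913
9 27 load 0.3942
10 30 source 0.3963

Γ_L=0.600000, Γ_S=0.714286; launch V₁=1·25/175=0.142857
k=0 src: V=0.1429
k=1 load: inc=0.142857, refl=0.142857·0.600000=0.0857; V=0.000000+0.142857+0.085714=0.2286
k=2 src: inc=0.085714, refl=0.085714·0.714286=0.0612; V=0.142857+0.085714+0.061224=0.2898
k=3 load: inc=0.061224, refl=0.061224·0.600000=0.0367; V=0.228571+0.061224+0.036735=0.3265
k=4 src: inc=0.036735, refl=0.036735·0.714286=0.0262; V=0.289796+0.036735+0.026239=0.3528
k=5 load: inc=0.026239, refl=0.026239·0.600000=0.0157; V=0.326531+0.026239+0.015743=0.3685
k=6 src: inc=0.015743, refl=0.015743·0.714286=0.0112; V=0.352770+0.015743+0.011245=0.3798
k=7 load: inc=0.011245, refl=0.011245·0.600000=0.0067; V=0.368513+0.011245+0.006747=0.3865
k=8 src: inc=0.006747, refl=0.006747·0.714286=0.0048; V=0.379758+0.006747+0.004819=0.3913
k=9 load: inc=0.004819, refl=0.004819·0.600000=0.0029; V=0.386506+0.004819+0.002892=0.3942
k=10 src: inc=0.002892, refl=0.002892·0.714286=0.0021; V=0.391325+0.002892+0.002065=0.3963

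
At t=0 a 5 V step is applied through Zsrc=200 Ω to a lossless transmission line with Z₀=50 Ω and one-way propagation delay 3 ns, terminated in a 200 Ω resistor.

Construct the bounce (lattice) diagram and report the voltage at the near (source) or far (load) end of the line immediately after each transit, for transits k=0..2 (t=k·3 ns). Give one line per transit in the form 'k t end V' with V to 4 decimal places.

0 0 source 1.0000
1 3 load 1.6000
2 6 source 1.9600

Γ_L=0.600000, Γ_S=0.600000; launch V₁=5·50/250=1.000000
k=0 src: V=1.0000
k=1 load: inc=1.000000, refl=1.000000·0.600000=0.6000; V=0.000000+1.000000+0.600000=1.6000
k=2 src: inc=0.600000, refl=0.600000·0.600000=0.3600; V=1.000000+0.600000+0.360000=1.9600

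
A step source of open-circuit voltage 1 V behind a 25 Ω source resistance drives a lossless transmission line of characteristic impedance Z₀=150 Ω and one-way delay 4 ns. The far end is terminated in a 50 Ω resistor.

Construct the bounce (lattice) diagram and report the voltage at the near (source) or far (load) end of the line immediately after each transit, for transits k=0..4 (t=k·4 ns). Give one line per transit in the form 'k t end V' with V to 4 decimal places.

Γ_L=-0.500000, Γ_S=-0.714286; launch V₁=1·150/175=0.857143
k=0 src: V=0.8571
k=1 load: inc=0.857143, refl=0.857143·-0.500000=-0.4286; V=0.000000+0.857143+-0.428571=0.4286
k=2 src: inc=-0.428571, refl=-0.428571·-0.714286=0.3061; V=0.857143+-0.428571+0.306122=0.7347
k=3 load: inc=0.306122, refl=0.306122·-0.500000=-0.1531; V=0.428571+0.306122+-0.153061=0.5816
k=4 src: inc=-0.153061, refl=-0.153061·-0.714286=0.1093; V=0.734694+-0.153061+0.109329=0.6910

0 0 source 0.8571
1 4 load 0.4286
2 8 source 0.7347
3 12 load 0.5816
4 16 source 0.6910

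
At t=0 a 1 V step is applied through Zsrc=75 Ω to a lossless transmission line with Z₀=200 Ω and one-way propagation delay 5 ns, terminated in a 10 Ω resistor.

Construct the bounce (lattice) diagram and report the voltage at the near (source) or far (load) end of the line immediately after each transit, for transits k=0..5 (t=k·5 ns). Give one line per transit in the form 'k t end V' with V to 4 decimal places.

0 0 source 0.7273
1 5 load 0.0693
2 10 source 0.3684
3 15 load 0.0977
4 20 source 0.2208
5 25 load 0.1095

Γ_L=-0.904762, Γ_S=-0.454545; launch V₁=1·200/275=0.727273
k=0 src: V=0.7273
k=1 load: inc=0.727273, refl=0.727273·-0.904762=-0.6580; V=0.000000+0.727273+-0.658009=0.0693
k=2 src: inc=-0.658009, refl=-0.658009·-0.454545=0.2991; V=0.727273+-0.658009+0.299095=0.3684
k=3 load: inc=0.299095, refl=0.299095·-0.904762=-0.2706; V=0.069264+0.299095+-0.270610=0.0977
k=4 src: inc=-0.270610, refl=-0.270610·-0.454545=0.1230; V=0.368359+-0.270610+0.123004=0.2208
k=5 load: inc=0.123004, refl=0.123004·-0.904762=-0.1113; V=0.097749+0.123004+-0.111290=0.1095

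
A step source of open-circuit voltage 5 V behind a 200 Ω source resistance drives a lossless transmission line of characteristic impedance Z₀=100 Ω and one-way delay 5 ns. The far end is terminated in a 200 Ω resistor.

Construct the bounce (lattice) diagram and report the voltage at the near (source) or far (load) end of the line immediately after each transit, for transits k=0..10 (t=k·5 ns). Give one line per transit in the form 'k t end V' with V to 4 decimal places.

Γ_L=0.333333, Γ_S=0.333333; launch V₁=5·100/300=1.666667
k=0 src: V=1.6667
k=1 load: inc=1.666667, refl=1.666667·0.333333=0.5556; V=0.000000+1.666667+0.555556=2.2222
k=2 src: inc=0.555556, refl=0.555556·0.333333=0.1852; V=1.666667+0.555556+0.185185=2.4074
k=3 load: inc=0.185185, refl=0.185185·0.333333=0.0617; V=2.222222+0.185185+0.061728=2.4691
k=4 src: inc=0.061728, refl=0.061728·0.333333=0.0206; V=2.407407+0.061728+0.020576=2.4897
k=5 load: inc=0.020576, refl=0.020576·0.333333=0.0069; V=2.469136+0.020576+0.006859=2.4966
k=6 src: inc=0.006859, refl=0.006859·0.333333=0.0023; V=2.489712+0.006859+0.002286=2.4989
k=7 load: inc=0.002286, refl=0.002286·0.333333=0.0008; V=2.496571+0.002286+0.000762=2.4996
k=8 src: inc=0.000762, refl=0.000762·0.333333=0.0003; V=2.498857+0.000762+0.000254=2.4999
k=9 load: inc=0.000254, refl=0.000254·0.333333=0.0001; V=2.499619+0.000254+0.000085=2.5000
k=10 src: inc=0.000085, refl=0.000085·0.333333=0.0000; V=2.499873+0.000085+0.000028=2.5000

0 0 source 1.6667
1 5 load 2.2222
2 10 source 2.4074
3 15 load 2.4691
4 20 source 2.4897
5 25 load 2.4966
6 30 source 2.4989
7 35 load 2.4996
8 40 source 2.4999
9 45 load 2.5000
10 50 source 2.5000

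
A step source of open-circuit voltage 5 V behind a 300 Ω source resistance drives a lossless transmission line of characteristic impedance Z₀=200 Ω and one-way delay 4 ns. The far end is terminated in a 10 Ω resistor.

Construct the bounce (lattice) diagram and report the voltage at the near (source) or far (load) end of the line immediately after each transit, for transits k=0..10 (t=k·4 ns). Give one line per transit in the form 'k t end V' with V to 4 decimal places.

Γ_L=-0.904762, Γ_S=0.200000; launch V₁=5·200/500=2.000000
k=0 src: V=2.0000
k=1 load: inc=2.000000, refl=2.000000·-0.904762=-1.8095; V=0.000000+2.000000+-1.809524=0.1905
k=2 src: inc=-1.809524, refl=-1.809524·0.200000=-0.3619; V=2.000000+-1.809524+-0.361905=-0.1714
k=3 load: inc=-0.361905, refl=-0.361905·-0.904762=0.3274; V=0.190476+-0.361905+0.327438=0.1560
k=4 src: inc=0.327438, refl=0.327438·0.200000=0.0655; V=-0.171429+0.327438+0.065488=0.2215
k=5 load: inc=0.065488, refl=0.065488·-0.904762=-0.0593; V=0.156009+0.065488+-0.059251=0.1622
k=6 src: inc=-0.059251, refl=-0.059251·0.200000=-0.0119; V=0.221497+-0.059251+-0.011850=0.1504
k=7 load: inc=-0.011850, refl=-0.011850·-0.904762=0.0107; V=0.162246+-0.011850+0.010722=0.1611
k=8 src: inc=0.010722, refl=0.010722·0.200000=0.0021; V=0.150396+0.010722+0.002144=0.1633
k=9 load: inc=0.002144, refl=0.002144·-0.904762=-0.0019; V=0.161117+0.002144+-0.001940=0.1613
k=10 src: inc=-0.001940, refl=-0.001940·0.200000=-0.0004; V=0.163262+-0.001940+-0.000388=0.1609

0 0 source 2.0000
1 4 load 0.1905
2 8 source -0.1714
3 12 load 0.1560
4 16 source 0.2215
5 20 load 0.1622
6 24 source 0.1504
7 28 load 0.1611
8 32 source 0.1633
9 36 load 0.1613
10 40 source 0.1609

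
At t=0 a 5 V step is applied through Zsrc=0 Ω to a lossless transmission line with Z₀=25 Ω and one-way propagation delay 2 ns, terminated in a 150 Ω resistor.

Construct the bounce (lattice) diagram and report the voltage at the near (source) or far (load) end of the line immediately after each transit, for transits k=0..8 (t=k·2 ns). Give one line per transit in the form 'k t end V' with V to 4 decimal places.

0 0 source 5.0000
1 2 load 8.5714
2 4 source 5.0000
3 6 load 2.4490
4 8 source 5.0000
5 10 load 6.8222
6 12 source 5.0000
7 14 load 3.6985
8 16 source 5.0000

Γ_L=0.714286, Γ_S=-1.000000; launch V₁=5·25/25=5.000000
k=0 src: V=5.0000
k=1 load: inc=5.000000, refl=5.000000·0.714286=3.5714; V=0.000000+5.000000+3.571429=8.5714
k=2 src: inc=3.571429, refl=3.571429·-1.000000=-3.5714; V=5.000000+3.571429+-3.571429=5.0000
k=3 load: inc=-3.571429, refl=-3.571429·0.714286=-2.5510; V=8.571429+-3.571429+-2.551020=2.4490
k=4 src: inc=-2.551020, refl=-2.551020·-1.000000=2.5510; V=5.000000+-2.551020+2.551020=5.0000
k=5 load: inc=2.551020, refl=2.551020·0.714286=1.8222; V=2.448980+2.551020+1.822157=6.8222
k=6 src: inc=1.822157, refl=1.822157·-1.000000=-1.8222; V=5.000000+1.822157+-1.822157=5.0000
k=7 load: inc=-1.822157, refl=-1.822157·0.714286=-1.3015; V=6.822157+-1.822157+-1.301541=3.6985
k=8 src: inc=-1.301541, refl=-1.301541·-1.000000=1.3015; V=5.000000+-1.301541+1.301541=5.0000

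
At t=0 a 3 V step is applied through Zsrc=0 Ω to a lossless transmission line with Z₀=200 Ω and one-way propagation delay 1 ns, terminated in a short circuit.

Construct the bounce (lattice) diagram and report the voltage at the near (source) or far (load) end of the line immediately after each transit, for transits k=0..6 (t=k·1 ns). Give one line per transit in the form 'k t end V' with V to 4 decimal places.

0 0 source 3.0000
1 1 load 0.0000
2 2 source 3.0000
3 3 load 0.0000
4 4 source 3.0000
5 5 load 0.0000
6 6 source 3.0000

Γ_L=-1.000000, Γ_S=-1.000000; launch V₁=3·200/200=3.000000
k=0 src: V=3.0000
k=1 load: inc=3.000000, refl=3.000000·-1.000000=-3.0000; V=0.000000+3.000000+-3.000000=0.0000
k=2 src: inc=-3.000000, refl=-3.000000·-1.000000=3.0000; V=3.000000+-3.000000+3.000000=3.0000
k=3 load: inc=3.000000, refl=3.000000·-1.000000=-3.0000; V=0.000000+3.000000+-3.000000=0.0000
k=4 src: inc=-3.000000, refl=-3.000000·-1.000000=3.0000; V=3.000000+-3.000000+3.000000=3.0000
k=5 load: inc=3.000000, refl=3.000000·-1.000000=-3.0000; V=0.000000+3.000000+-3.000000=0.0000
k=6 src: inc=-3.000000, refl=-3.000000·-1.000000=3.0000; V=3.000000+-3.000000+3.000000=3.0000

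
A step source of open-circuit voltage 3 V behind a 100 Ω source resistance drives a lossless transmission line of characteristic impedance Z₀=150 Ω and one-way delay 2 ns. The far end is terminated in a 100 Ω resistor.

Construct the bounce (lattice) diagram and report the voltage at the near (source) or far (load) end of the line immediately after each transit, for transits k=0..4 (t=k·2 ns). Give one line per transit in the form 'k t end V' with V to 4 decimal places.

Γ_L=-0.200000, Γ_S=-0.200000; launch V₁=3·150/250=1.800000
k=0 src: V=1.8000
k=1 load: inc=1.800000, refl=1.800000·-0.200000=-0.3600; V=0.000000+1.800000+-0.360000=1.4400
k=2 src: inc=-0.360000, refl=-0.360000·-0.200000=0.0720; V=1.800000+-0.360000+0.072000=1.5120
k=3 load: inc=0.072000, refl=0.072000·-0.200000=-0.0144; V=1.440000+0.072000+-0.014400=1.4976
k=4 src: inc=-0.014400, refl=-0.014400·-0.200000=0.0029; V=1.512000+-0.014400+0.002880=1.5005

0 0 source 1.8000
1 2 load 1.4400
2 4 source 1.5120
3 6 load 1.4976
4 8 source 1.5005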